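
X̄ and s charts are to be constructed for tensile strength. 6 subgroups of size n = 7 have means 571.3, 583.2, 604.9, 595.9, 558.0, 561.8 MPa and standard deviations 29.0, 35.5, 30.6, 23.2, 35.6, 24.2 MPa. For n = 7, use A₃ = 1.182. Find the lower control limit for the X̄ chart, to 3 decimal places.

X̄̄ = (571.3 + 583.2 + 604.9 + 595.9 + 558.0 + 561.8) / 6 = 579.1833
s̄ = (29.0 + 35.5 + 30.6 + 23.2 + 35.6 + 24.2) / 6 = 29.6833
LCL = X̄̄ − A₃·s̄ = 579.1833 − 1.182 × 29.6833 = 544.0976

544.098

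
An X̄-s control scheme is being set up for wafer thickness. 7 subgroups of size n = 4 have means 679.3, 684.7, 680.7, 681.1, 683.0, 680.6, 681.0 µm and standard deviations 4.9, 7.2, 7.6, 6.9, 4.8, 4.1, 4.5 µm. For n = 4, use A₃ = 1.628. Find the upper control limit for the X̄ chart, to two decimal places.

X̄̄ = (679.3 + 684.7 + 680.7 + 681.1 + 683.0 + 680.6 + 681.0) / 7 = 681.4857
s̄ = (4.9 + 7.2 + 7.6 + 6.9 + 4.8 + 4.1 + 4.5) / 7 = 5.7143
UCL = X̄̄ + A₃·s̄ = 681.4857 + 1.628 × 5.7143 = 690.7886

690.79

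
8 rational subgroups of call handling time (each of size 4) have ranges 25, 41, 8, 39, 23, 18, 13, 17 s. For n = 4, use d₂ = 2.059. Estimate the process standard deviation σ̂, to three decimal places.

R̄ = (25 + 41 + 8 + 39 + 23 + 18 + 13 + 17) / 8 = 23.0000
σ̂ = R̄ / d₂ = 23.0000 / 2.059 = 11.1705

11.170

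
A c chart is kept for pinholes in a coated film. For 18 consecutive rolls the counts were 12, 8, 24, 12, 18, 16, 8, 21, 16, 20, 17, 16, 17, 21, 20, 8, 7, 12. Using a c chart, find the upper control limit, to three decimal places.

26.850

c̄ = (12 + 8 + 24 + 12 + 18 + 16 + 8 + 21 + 16 + 20 + 17 + 16 + 17 + 21 + 20 + 8 + 7 + 12) / 18 = 273 / 18 = 15.1667
UCL = c̄ + 3√c̄ = 15.1667 + 3 × √15.1667 = 15.1667 + 3 × 3.8944 = 26.8500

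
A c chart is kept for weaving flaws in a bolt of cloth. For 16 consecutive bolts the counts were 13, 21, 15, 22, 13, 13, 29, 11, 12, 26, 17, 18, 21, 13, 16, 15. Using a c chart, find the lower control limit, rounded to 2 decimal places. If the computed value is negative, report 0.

4.75

c̄ = (13 + 21 + 15 + 22 + 13 + 13 + 29 + 11 + 12 + 26 + 17 + 18 + 21 + 13 + 16 + 15) / 16 = 275 / 16 = 17.1875
LCL = c̄ − 3√c̄ = 17.1875 − 3 × 4.1458 = 4.7502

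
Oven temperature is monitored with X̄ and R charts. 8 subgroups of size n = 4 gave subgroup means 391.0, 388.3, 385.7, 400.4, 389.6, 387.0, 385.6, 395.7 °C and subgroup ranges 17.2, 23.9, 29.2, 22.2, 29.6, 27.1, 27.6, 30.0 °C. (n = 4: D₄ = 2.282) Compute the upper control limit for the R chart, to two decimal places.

R̄ = (17.2 + 23.9 + 29.2 + 22.2 + 29.6 + 27.1 + 27.6 + 30.0) / 8 = 206.8000 / 8 = 25.8500
UCL_R = D₄·R̄ = 2.282 × 25.8500 = 58.9897

58.99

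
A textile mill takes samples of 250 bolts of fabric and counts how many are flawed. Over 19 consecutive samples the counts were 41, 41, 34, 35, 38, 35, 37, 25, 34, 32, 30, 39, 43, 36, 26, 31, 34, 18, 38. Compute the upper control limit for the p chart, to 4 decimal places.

0.2013

p̄ = Σdᵢ / (k·n) = 647 / (19 × 250) = 0.13621
UCL = p̄ + 3·√(p̄(1−p̄)/n) = 0.13621 + 3 × √(0.13621×0.86379/250) = 0.13621 + 3 × 0.02169 = 0.20129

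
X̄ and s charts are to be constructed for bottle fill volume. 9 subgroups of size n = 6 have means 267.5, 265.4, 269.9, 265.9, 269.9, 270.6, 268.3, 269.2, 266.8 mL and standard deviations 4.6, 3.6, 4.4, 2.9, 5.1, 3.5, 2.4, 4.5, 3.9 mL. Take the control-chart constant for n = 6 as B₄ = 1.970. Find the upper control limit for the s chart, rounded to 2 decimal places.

7.64

s̄ = (4.6 + 3.6 + 4.4 + 2.9 + 5.1 + 3.5 + 2.4 + 4.5 + 3.9) / 9 = 3.8778
UCL_s = B₄·s̄ = 1.970 × 3.8778 = 7.6392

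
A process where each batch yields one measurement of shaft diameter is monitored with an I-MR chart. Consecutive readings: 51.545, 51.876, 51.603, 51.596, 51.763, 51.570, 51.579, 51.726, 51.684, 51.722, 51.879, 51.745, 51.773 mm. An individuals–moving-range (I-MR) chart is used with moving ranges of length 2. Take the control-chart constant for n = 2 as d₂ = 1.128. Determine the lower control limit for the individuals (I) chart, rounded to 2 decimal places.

51.36

X̄ = (51.545 + 51.876 + 51.603 + 51.596 + 51.763 + 51.570 + 51.579 + 51.726 + 51.684 + 51.722 + 51.879 + 51.745 + 51.773) / 13 = 51.6970
Moving ranges: 0.331, 0.273, 0.007, 0.167, 0.193, 0.009, 0.147, 0.042, 0.038, 0.157, 0.134, 0.028; M̄R̄ = 1.5260 / 12 = 0.1272
LCL = X̄ − 3·M̄R̄/d₂ = 51.6970 − 3 × 0.1272 / 1.128 = 51.3588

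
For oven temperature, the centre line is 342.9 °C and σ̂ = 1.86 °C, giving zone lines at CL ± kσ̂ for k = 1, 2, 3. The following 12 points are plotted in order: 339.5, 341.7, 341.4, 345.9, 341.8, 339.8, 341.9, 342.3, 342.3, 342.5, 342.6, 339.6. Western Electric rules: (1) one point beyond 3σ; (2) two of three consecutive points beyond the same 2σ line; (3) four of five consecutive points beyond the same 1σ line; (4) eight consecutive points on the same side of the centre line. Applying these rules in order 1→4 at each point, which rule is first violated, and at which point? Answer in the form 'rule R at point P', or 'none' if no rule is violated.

rule 4 at point 12

Zone of each point (C = within 1σ̂, B = 1σ̂–2σ̂, A = 2σ̂–3σ̂, * = beyond 3σ̂; sign = side of CL): 1:-B, 2:-C, 3:-C, 4:+B, 5:-C, 6:-B, 7:-C, 8:-C, 9:-C, 10:-C, 11:-C, 12:-B
Rule 4 (eight consecutive points on the same side of the centre line) is satisfied at point 12.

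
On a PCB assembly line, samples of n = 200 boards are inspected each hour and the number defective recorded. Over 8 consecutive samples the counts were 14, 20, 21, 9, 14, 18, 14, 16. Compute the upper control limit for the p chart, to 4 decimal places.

p̄ = Σdᵢ / (k·n) = 126 / (8 × 200) = 0.07875
UCL = p̄ + 3·√(p̄(1−p̄)/n) = 0.07875 + 3 × √(0.07875×0.92125/200) = 0.07875 + 3 × 0.01905 = 0.13589

0.1359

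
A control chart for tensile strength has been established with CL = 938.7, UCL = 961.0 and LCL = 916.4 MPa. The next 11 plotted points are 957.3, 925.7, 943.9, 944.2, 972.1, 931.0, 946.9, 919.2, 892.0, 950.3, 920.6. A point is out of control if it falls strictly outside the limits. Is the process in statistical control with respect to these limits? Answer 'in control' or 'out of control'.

out of control

Compare each point to [916.4, 961.0]: sample 5 = 972.1 > UCL; sample 9 = 892.0 < LCL.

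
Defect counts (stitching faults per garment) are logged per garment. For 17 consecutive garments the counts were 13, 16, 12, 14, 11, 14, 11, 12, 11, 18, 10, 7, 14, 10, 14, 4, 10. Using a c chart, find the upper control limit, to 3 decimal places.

c̄ = (13 + 16 + 12 + 14 + 11 + 14 + 11 + 12 + 11 + 18 + 10 + 7 + 14 + 10 + 14 + 4 + 10) / 17 = 201 / 17 = 11.8235
UCL = c̄ + 3√c̄ = 11.8235 + 3 × √11.8235 = 11.8235 + 3 × 3.4385 = 22.1391

22.139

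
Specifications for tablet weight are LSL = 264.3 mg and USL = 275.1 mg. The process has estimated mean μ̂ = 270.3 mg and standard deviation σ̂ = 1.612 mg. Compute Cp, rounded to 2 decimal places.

1.12

Cp = (USL − LSL) / (6σ̂) = (275.1 − 264.3) / (6 × 1.612) = 10.8000 / 9.6720 = 1.1166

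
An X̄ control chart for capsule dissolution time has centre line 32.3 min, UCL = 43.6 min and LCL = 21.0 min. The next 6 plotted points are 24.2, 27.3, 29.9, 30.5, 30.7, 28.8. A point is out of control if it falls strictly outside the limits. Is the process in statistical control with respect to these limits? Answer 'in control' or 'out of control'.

All 6 points lie within [21.0, 43.6].

in control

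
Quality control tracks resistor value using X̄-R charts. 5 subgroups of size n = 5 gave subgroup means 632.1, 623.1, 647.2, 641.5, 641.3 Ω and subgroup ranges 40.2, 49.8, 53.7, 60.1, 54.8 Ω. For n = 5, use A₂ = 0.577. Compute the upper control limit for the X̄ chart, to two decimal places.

X̄̄ = (632.1 + 623.1 + 647.2 + 641.5 + 641.3) / 5 = 3185.2000 / 5 = 637.0400
R̄ = (40.2 + 49.8 + 53.7 + 60.1 + 54.8) / 5 = 258.6000 / 5 = 51.7200
UCL = X̄̄ + A₂·R̄ = 637.0400 + 0.577 × 51.7200 = 666.8824

666.88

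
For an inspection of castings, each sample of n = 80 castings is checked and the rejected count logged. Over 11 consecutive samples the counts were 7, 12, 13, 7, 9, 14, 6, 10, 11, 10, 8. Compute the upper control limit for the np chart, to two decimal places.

18.50

p̄ = Σdᵢ / (k·n) = 107 / (11 × 80) = 0.12159
UCL = np̄ + 3·√(np̄(1−p̄)) = 9.7273 + 3 × √(9.7273×0.87841) = 9.7273 + 3 × 2.9231 = 18.4966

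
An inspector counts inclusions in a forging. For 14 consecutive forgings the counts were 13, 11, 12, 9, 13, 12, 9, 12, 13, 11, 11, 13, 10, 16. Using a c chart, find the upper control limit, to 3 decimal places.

22.085

c̄ = (13 + 11 + 12 + 9 + 13 + 12 + 9 + 12 + 13 + 11 + 11 + 13 + 10 + 16) / 14 = 165 / 14 = 11.7857
UCL = c̄ + 3√c̄ = 11.7857 + 3 × √11.7857 = 11.7857 + 3 × 3.4330 = 22.0848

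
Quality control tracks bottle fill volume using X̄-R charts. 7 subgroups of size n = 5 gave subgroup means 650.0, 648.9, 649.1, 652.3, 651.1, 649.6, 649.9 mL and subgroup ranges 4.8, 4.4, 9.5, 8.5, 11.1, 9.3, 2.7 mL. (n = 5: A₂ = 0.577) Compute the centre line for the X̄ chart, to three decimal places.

650.129

X̄̄ = (650.0 + 648.9 + 649.1 + 652.3 + 651.1 + 649.6 + 649.9) / 7 = 4550.9000 / 7 = 650.1286
CL = X̄̄ = 650.1286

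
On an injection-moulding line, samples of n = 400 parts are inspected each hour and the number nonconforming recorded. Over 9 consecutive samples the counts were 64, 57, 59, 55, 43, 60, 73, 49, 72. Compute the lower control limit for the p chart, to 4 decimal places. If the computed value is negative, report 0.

0.0945

p̄ = Σdᵢ / (k·n) = 532 / (9 × 400) = 0.14778
LCL = p̄ − 3·√(p̄(1−p̄)/n) = 0.14778 − 3 × 0.01774 = 0.09455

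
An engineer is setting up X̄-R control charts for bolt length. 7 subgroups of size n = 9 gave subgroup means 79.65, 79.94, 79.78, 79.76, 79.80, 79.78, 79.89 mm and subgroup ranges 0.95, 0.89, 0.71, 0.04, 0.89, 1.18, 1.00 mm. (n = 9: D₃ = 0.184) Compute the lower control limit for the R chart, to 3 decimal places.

0.149

R̄ = (0.95 + 0.89 + 0.71 + 0.04 + 0.89 + 1.18 + 1.00) / 7 = 5.6600 / 7 = 0.8086
LCL_R = D₃·R̄ = 0.184 × 0.8086 = 0.1488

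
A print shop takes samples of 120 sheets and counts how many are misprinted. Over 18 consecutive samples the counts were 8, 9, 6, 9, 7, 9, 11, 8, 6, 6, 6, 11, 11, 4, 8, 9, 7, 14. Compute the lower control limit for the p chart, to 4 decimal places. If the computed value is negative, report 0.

p̄ = Σdᵢ / (k·n) = 149 / (18 × 120) = 0.06898
LCL = p̄ − 3·√(p̄(1−p̄)/n) = 0.06898 − 3 × 0.02313 = -0.00042 → 0 (negative, so LCL = 0)

0.0000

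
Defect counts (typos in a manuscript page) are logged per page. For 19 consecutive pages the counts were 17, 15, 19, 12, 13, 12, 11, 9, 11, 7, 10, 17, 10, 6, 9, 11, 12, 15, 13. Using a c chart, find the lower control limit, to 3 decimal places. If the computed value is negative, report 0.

c̄ = (17 + 15 + 19 + 12 + 13 + 12 + 11 + 9 + 11 + 7 + 10 + 17 + 10 + 6 + 9 + 11 + 12 + 15 + 13) / 19 = 229 / 19 = 12.0526
LCL = c̄ − 3√c̄ = 12.0526 − 3 × 3.4717 = 1.6376

1.638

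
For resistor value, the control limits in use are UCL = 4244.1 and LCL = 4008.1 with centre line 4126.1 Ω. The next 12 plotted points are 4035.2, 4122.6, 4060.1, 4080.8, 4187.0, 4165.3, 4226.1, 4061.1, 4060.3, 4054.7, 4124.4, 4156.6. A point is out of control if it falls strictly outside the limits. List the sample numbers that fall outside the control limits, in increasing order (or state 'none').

none

All 12 points lie within [4008.1, 4244.1].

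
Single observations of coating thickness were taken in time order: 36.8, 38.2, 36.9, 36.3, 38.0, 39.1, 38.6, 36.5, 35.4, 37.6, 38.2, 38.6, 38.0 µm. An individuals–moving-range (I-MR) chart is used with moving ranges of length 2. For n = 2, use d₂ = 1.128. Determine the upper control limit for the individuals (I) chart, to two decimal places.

X̄ = (36.8 + 38.2 + 36.9 + 36.3 + 38.0 + 39.1 + 38.6 + 36.5 + 35.4 + 37.6 + 38.2 + 38.6 + 38.0) / 13 = 37.5538
Moving ranges: 1.4, 1.3, 0.6, 1.7, 1.1, 0.5, 2.1, 1.1, 2.2, 0.6, 0.4, 0.6; M̄R̄ = 13.6000 / 12 = 1.1333
UCL = X̄ + 3·M̄R̄/d₂ = 37.5538 + 3 × 1.1333 / 1.128 = 40.5680

40.57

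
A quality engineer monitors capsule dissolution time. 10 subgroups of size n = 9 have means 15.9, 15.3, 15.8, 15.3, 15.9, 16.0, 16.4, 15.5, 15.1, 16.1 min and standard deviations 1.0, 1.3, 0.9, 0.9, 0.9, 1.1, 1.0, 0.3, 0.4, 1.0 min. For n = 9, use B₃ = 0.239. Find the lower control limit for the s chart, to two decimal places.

0.21

s̄ = (1.0 + 1.3 + 0.9 + 0.9 + 0.9 + 1.1 + 1.0 + 0.3 + 0.4 + 1.0) / 10 = 0.8800
LCL_s = B₃·s̄ = 0.239 × 0.8800 = 0.2103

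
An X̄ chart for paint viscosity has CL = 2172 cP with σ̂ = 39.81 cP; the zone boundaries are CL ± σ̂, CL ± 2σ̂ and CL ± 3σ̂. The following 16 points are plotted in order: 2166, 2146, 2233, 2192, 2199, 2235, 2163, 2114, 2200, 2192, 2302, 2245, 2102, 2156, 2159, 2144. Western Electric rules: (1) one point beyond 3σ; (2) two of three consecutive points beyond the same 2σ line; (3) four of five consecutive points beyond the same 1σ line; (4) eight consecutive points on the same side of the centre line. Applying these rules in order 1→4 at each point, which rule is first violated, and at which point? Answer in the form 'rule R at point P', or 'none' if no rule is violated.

rule 1 at point 11

Zone of each point (C = within 1σ̂, B = 1σ̂–2σ̂, A = 2σ̂–3σ̂, * = beyond 3σ̂; sign = side of CL): 1:-C, 2:-C, 3:+B, 4:+C, 5:+C, 6:+B, 7:-C, 8:-B, 9:+C, 10:+C, 11:+*, 12:+B, 13:-B, 14:-C, 15:-C, 16:-C
Rule 1 (one point beyond the 3σ limits) is satisfied at point 11.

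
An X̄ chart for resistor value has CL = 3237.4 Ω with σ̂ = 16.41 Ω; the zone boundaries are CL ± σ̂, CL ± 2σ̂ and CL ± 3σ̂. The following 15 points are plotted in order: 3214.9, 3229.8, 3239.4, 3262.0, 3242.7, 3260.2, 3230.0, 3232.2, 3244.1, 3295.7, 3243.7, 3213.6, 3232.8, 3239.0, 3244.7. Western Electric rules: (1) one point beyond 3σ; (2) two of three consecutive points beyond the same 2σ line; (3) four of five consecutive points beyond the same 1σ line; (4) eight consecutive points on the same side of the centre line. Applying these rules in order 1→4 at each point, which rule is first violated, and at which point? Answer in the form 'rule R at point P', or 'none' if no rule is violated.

rule 1 at point 10

Zone of each point (C = within 1σ̂, B = 1σ̂–2σ̂, A = 2σ̂–3σ̂, * = beyond 3σ̂; sign = side of CL): 1:-B, 2:-C, 3:+C, 4:+B, 5:+C, 6:+B, 7:-C, 8:-C, 9:+C, 10:+*, 11:+C, 12:-B, 13:-C, 14:+C, 15:+C
Rule 1 (one point beyond the 3σ limits) is satisfied at point 10.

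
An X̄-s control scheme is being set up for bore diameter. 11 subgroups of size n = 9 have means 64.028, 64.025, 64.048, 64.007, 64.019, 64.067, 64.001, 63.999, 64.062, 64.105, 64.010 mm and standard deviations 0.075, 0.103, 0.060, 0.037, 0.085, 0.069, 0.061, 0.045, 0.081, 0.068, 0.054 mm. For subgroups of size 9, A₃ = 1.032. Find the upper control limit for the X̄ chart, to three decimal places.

64.103

X̄̄ = (64.028 + 64.025 + 64.048 + 64.007 + 64.019 + 64.067 + 64.001 + 63.999 + 64.062 + 64.105 + 64.010) / 11 = 64.0337
s̄ = (0.075 + 0.103 + 0.060 + 0.037 + 0.085 + 0.069 + 0.061 + 0.045 + 0.081 + 0.068 + 0.054) / 11 = 0.0671
UCL = X̄̄ + A₃·s̄ = 64.0337 + 1.032 × 0.0671 = 64.1030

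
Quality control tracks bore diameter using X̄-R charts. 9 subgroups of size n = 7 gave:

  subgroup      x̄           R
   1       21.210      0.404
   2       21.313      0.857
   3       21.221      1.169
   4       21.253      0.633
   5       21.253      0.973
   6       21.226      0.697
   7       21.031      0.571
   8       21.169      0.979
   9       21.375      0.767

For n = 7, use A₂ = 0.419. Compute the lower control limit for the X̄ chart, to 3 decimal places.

X̄̄ = (21.210 + 21.313 + 21.221 + 21.253 + 21.253 + 21.226 + 21.031 + 21.169 + 21.375) / 9 = 191.0510 / 9 = 21.2279
R̄ = (0.404 + 0.857 + 1.169 + 0.633 + 0.973 + 0.697 + 0.571 + 0.979 + 0.767) / 9 = 7.0500 / 9 = 0.7833
LCL = X̄̄ − A₂·R̄ = 21.2279 − 0.419 × 0.7833 = 20.8997

20.900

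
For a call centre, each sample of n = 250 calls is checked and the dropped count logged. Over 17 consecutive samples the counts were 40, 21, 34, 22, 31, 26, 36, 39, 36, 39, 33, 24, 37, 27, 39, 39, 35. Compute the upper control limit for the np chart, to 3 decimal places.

p̄ = Σdᵢ / (k·n) = 558 / (17 × 250) = 0.13129
UCL = np̄ + 3·√(np̄(1−p̄)) = 32.8235 + 3 × √(32.8235×0.86871) = 32.8235 + 3 × 5.3398 = 48.8431

48.843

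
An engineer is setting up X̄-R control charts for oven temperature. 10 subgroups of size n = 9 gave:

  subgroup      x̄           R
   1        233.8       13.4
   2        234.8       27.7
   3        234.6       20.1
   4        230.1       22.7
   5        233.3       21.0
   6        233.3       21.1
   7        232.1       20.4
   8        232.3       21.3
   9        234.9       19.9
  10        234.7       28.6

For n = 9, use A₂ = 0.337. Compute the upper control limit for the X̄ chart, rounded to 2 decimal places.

240.68

X̄̄ = (233.8 + 234.8 + 234.6 + 230.1 + 233.3 + 233.3 + 232.1 + 232.3 + 234.9 + 234.7) / 10 = 2333.9000 / 10 = 233.3900
R̄ = (13.4 + 27.7 + 20.1 + 22.7 + 21.0 + 21.1 + 20.4 + 21.3 + 19.9 + 28.6) / 10 = 216.2000 / 10 = 21.6200
UCL = X̄̄ + A₂·R̄ = 233.3900 + 0.337 × 21.6200 = 240.6759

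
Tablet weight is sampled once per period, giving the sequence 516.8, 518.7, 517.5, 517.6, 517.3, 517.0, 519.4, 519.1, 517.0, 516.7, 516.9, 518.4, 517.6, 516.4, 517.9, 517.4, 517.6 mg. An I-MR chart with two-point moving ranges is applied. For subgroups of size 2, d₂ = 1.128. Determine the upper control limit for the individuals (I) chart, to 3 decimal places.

520.066

X̄ = (516.8 + 518.7 + 517.5 + 517.6 + 517.3 + 517.0 + 519.4 + 519.1 + 517.0 + 516.7 + 516.9 + 518.4 + 517.6 + 516.4 + 517.9 + 517.4 + 517.6) / 17 = 517.6059
Moving ranges: 1.9, 1.2, 0.1, 0.3, 0.3, 2.4, 0.3, 2.1, 0.3, 0.2, 1.5, 0.8, 1.2, 1.5, 0.5, 0.2; M̄R̄ = 14.8000 / 16 = 0.9250
UCL = X̄ + 3·M̄R̄/d₂ = 517.6059 + 3 × 0.9250 / 1.128 = 520.0660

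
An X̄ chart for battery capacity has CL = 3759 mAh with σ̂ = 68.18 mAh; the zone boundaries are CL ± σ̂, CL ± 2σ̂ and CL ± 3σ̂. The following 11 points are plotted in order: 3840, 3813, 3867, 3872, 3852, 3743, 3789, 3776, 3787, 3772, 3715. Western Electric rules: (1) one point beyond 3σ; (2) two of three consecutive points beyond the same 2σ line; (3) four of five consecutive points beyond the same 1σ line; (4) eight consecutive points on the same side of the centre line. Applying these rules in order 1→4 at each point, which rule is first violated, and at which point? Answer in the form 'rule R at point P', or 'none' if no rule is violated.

Zone of each point (C = within 1σ̂, B = 1σ̂–2σ̂, A = 2σ̂–3σ̂, * = beyond 3σ̂; sign = side of CL): 1:+B, 2:+C, 3:+B, 4:+B, 5:+B, 6:-C, 7:+C, 8:+C, 9:+C, 10:+C, 11:-C
Rule 3 (four of five consecutive points beyond the same 1σ limit) is satisfied at point 5.

rule 3 at point 5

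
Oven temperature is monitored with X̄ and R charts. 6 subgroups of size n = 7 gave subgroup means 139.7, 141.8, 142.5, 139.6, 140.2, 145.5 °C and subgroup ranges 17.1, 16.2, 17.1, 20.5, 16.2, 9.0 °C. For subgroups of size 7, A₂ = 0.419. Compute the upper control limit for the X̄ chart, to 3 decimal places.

X̄̄ = (139.7 + 141.8 + 142.5 + 139.6 + 140.2 + 145.5) / 6 = 849.3000 / 6 = 141.5500
R̄ = (17.1 + 16.2 + 17.1 + 20.5 + 16.2 + 9.0) / 6 = 96.1000 / 6 = 16.0167
UCL = X̄̄ + A₂·R̄ = 141.5500 + 0.419 × 16.0167 = 148.2610

148.261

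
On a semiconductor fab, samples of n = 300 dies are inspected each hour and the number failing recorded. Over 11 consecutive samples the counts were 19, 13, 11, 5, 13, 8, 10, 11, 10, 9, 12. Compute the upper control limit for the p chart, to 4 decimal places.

0.0692

p̄ = Σdᵢ / (k·n) = 121 / (11 × 300) = 0.03667
UCL = p̄ + 3·√(p̄(1−p̄)/n) = 0.03667 + 3 × √(0.03667×0.96333/300) = 0.03667 + 3 × 0.01085 = 0.06922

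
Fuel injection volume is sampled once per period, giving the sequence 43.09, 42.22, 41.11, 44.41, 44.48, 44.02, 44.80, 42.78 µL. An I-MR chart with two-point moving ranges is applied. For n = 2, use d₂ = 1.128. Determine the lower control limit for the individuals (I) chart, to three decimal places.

40.092

X̄ = (43.09 + 42.22 + 41.11 + 44.41 + 44.48 + 44.02 + 44.80 + 42.78) / 8 = 43.3637
Moving ranges: 0.87, 1.11, 3.30, 0.07, 0.46, 0.78, 2.02; M̄R̄ = 8.6100 / 7 = 1.2300
LCL = X̄ − 3·M̄R̄/d₂ = 43.3637 − 3 × 1.2300 / 1.128 = 40.0925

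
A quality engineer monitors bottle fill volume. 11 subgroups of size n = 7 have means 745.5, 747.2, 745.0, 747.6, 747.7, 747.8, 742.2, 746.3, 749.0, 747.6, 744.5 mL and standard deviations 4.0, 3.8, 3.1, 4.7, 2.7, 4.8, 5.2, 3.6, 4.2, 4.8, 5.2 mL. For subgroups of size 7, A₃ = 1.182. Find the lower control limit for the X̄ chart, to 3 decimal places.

X̄̄ = (745.5 + 747.2 + 745.0 + 747.6 + 747.7 + 747.8 + 742.2 + 746.3 + 749.0 + 747.6 + 744.5) / 11 = 746.4000
s̄ = (4.0 + 3.8 + 3.1 + 4.7 + 2.7 + 4.8 + 5.2 + 3.6 + 4.2 + 4.8 + 5.2) / 11 = 4.1909
LCL = X̄̄ − A₃·s̄ = 746.4000 − 1.182 × 4.1909 = 741.4463

741.446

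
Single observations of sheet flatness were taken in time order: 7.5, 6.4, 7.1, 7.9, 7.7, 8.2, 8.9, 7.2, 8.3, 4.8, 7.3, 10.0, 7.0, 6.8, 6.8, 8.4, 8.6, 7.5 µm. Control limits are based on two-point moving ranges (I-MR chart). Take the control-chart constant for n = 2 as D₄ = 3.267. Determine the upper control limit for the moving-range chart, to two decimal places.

4.15

Moving ranges: 1.1, 0.7, 0.8, 0.2, 0.5, 0.7, 1.7, 1.1, 3.5, 2.5, 2.7, 3.0, 0.2, 0.0, 1.6, 0.2, 1.1; M̄R̄ = 21.6000 / 17 = 1.2706
UCL_MR = D₄·M̄R̄ = 3.267 × 1.2706 = 4.1510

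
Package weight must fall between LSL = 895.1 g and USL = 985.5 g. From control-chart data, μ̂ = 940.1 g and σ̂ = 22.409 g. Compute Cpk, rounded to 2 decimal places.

Cpu = (USL − μ̂) / (3σ̂) = (985.5 − 940.1) / (3 × 22.409) = 0.6753; Cpl = (μ̂ − LSL) / (3σ̂) = (940.1 − 895.1) / (3 × 22.409) = 0.6694; Cpk = min(Cpu, Cpl) = 0.6694

0.67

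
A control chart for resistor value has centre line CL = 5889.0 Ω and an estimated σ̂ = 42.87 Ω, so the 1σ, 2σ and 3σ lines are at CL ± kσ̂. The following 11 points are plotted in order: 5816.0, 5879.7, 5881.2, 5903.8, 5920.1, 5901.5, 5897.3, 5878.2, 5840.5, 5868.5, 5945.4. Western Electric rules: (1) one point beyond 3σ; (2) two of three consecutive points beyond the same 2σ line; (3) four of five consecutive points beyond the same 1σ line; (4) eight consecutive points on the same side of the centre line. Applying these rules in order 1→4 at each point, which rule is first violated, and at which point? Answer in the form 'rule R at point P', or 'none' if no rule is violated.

none

Zone of each point (C = within 1σ̂, B = 1σ̂–2σ̂, A = 2σ̂–3σ̂, * = beyond 3σ̂; sign = side of CL): 1:-B, 2:-C, 3:-C, 4:+C, 5:+C, 6:+C, 7:+C, 8:-C, 9:-B, 10:-C, 11:+B
No rule fires across all 11 points.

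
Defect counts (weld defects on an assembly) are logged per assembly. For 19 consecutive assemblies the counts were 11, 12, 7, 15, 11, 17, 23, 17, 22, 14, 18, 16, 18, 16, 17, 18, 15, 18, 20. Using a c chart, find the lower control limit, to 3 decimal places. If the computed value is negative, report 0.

4.033

c̄ = (11 + 12 + 7 + 15 + 11 + 17 + 23 + 17 + 22 + 14 + 18 + 16 + 18 + 16 + 17 + 18 + 15 + 18 + 20) / 19 = 305 / 19 = 16.0526
LCL = c̄ − 3√c̄ = 16.0526 − 3 × 4.0066 = 4.0329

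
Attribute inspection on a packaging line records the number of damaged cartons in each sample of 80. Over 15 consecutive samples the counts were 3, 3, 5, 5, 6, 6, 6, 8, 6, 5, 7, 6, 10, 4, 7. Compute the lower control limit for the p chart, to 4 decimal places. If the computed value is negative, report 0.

p̄ = Σdᵢ / (k·n) = 87 / (15 × 80) = 0.07250
LCL = p̄ − 3·√(p̄(1−p̄)/n) = 0.07250 − 3 × 0.02899 = -0.01448 → 0 (negative, so LCL = 0)

0.0000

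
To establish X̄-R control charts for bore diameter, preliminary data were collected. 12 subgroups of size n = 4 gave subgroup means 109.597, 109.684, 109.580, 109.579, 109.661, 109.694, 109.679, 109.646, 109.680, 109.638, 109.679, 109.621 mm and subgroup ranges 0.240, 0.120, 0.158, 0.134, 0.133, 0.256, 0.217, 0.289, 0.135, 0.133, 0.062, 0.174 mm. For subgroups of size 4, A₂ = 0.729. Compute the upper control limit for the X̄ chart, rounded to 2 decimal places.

109.77

X̄̄ = (109.597 + 109.684 + 109.580 + 109.579 + 109.661 + 109.694 + 109.679 + 109.646 + 109.680 + 109.638 + 109.679 + 109.621) / 12 = 1315.7380 / 12 = 109.6448
R̄ = (0.240 + 0.120 + 0.158 + 0.134 + 0.133 + 0.256 + 0.217 + 0.289 + 0.135 + 0.133 + 0.062 + 0.174) / 12 = 2.0510 / 12 = 0.1709
UCL = X̄̄ + A₂·R̄ = 109.6448 + 0.729 × 0.1709 = 109.7694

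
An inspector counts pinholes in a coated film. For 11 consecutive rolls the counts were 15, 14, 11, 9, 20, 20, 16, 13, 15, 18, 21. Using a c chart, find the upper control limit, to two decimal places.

27.50

c̄ = (15 + 14 + 11 + 9 + 20 + 20 + 16 + 13 + 15 + 18 + 21) / 11 = 172 / 11 = 15.6364
UCL = c̄ + 3√c̄ = 15.6364 + 3 × √15.6364 = 15.6364 + 3 × 3.9543 = 27.4992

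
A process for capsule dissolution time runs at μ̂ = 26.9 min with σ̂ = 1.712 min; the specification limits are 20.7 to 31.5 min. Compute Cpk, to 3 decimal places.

0.896

Cpu = (USL − μ̂) / (3σ̂) = (31.5 − 26.9) / (3 × 1.712) = 0.8956; Cpl = (μ̂ − LSL) / (3σ̂) = (26.9 − 20.7) / (3 × 1.712) = 1.2072; Cpk = min(Cpu, Cpl) = 0.8956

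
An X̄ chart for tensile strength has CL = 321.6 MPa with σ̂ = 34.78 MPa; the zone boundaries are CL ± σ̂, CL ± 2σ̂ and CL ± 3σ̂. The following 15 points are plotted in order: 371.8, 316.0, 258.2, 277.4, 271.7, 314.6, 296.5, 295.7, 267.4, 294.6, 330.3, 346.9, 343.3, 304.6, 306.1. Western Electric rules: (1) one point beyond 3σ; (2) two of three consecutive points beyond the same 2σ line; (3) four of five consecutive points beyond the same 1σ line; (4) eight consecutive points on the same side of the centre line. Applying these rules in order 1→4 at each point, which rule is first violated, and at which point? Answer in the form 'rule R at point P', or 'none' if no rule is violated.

rule 4 at point 9

Zone of each point (C = within 1σ̂, B = 1σ̂–2σ̂, A = 2σ̂–3σ̂, * = beyond 3σ̂; sign = side of CL): 1:+B, 2:-C, 3:-B, 4:-B, 5:-B, 6:-C, 7:-C, 8:-C, 9:-B, 10:-C, 11:+C, 12:+C, 13:+C, 14:-C, 15:-C
Rule 4 (eight consecutive points on the same side of the centre line) is satisfied at point 9.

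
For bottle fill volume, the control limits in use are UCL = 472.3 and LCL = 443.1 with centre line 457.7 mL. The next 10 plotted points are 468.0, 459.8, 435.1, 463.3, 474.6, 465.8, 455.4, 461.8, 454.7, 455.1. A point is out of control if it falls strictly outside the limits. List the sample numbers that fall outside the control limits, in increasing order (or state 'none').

3, 5

Compare each point to [443.1, 472.3]: sample 3 = 435.1 < LCL; sample 5 = 474.6 > UCL.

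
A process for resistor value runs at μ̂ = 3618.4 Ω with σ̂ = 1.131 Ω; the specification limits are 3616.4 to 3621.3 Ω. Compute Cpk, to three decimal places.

Cpu = (USL − μ̂) / (3σ̂) = (3621.3 − 3618.4) / (3 × 1.131) = 0.8547; Cpl = (μ̂ − LSL) / (3σ̂) = (3618.4 − 3616.4) / (3 × 1.131) = 0.5894; Cpk = min(Cpu, Cpl) = 0.5894

0.589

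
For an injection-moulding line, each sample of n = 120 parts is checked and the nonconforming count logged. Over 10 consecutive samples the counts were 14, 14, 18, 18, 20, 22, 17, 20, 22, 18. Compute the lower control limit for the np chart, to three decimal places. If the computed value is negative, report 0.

p̄ = Σdᵢ / (k·n) = 183 / (10 × 120) = 0.15250
LCL = np̄ − 3·√(np̄(1−p̄)) = 18.3000 − 3 × 3.9382 = 6.4855

6.485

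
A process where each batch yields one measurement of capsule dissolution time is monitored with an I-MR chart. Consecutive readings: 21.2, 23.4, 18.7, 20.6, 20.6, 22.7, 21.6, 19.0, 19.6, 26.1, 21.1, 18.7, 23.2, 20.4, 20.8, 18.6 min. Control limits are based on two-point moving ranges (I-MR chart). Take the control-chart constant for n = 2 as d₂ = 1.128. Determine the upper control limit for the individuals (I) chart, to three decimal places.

27.934

X̄ = (21.2 + 23.4 + 18.7 + 20.6 + 20.6 + 22.7 + 21.6 + 19.0 + 19.6 + 26.1 + 21.1 + 18.7 + 23.2 + 20.4 + 20.8 + 18.6) / 16 = 21.0188
Moving ranges: 2.2, 4.7, 1.9, 0.0, 2.1, 1.1, 2.6, 0.6, 6.5, 5.0, 2.4, 4.5, 2.8, 0.4, 2.2; M̄R̄ = 39.0000 / 15 = 2.6000
UCL = X̄ + 3·M̄R̄/d₂ = 21.0188 + 3 × 2.6000 / 1.128 = 27.9336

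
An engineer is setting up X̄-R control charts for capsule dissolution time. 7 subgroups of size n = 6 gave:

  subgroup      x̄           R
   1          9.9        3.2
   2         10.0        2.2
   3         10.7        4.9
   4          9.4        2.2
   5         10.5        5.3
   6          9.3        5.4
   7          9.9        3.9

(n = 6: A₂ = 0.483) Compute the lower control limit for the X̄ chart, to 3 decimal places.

X̄̄ = (9.9 + 10.0 + 10.7 + 9.4 + 10.5 + 9.3 + 9.9) / 7 = 69.7000 / 7 = 9.9571
R̄ = (3.2 + 2.2 + 4.9 + 2.2 + 5.3 + 5.4 + 3.9) / 7 = 27.1000 / 7 = 3.8714
LCL = X̄̄ − A₂·R̄ = 9.9571 − 0.483 × 3.8714 = 8.0872

8.087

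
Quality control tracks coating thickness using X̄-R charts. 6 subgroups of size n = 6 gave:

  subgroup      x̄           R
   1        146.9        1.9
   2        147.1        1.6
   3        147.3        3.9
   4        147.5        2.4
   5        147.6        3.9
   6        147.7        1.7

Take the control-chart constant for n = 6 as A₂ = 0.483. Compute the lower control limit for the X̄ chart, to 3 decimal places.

146.110

X̄̄ = (146.9 + 147.1 + 147.3 + 147.5 + 147.6 + 147.7) / 6 = 884.1000 / 6 = 147.3500
R̄ = (1.9 + 1.6 + 3.9 + 2.4 + 3.9 + 1.7) / 6 = 15.4000 / 6 = 2.5667
LCL = X̄̄ − A₂·R̄ = 147.3500 − 0.483 × 2.5667 = 146.1103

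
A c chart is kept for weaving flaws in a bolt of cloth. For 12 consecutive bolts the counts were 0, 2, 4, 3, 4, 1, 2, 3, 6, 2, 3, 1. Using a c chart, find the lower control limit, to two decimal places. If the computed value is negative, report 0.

0.00

c̄ = (0 + 2 + 4 + 3 + 4 + 1 + 2 + 3 + 6 + 2 + 3 + 1) / 12 = 31 / 12 = 2.5833
LCL = c̄ − 3√c̄ = 2.5833 − 3 × 1.6073 = -2.2385 → 0 (cannot be negative)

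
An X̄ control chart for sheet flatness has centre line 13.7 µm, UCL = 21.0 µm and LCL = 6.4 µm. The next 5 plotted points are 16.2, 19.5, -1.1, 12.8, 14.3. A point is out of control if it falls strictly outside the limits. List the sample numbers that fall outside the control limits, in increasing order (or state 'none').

Compare each point to [6.4, 21.0]: sample 3 = -1.1 < LCL.

3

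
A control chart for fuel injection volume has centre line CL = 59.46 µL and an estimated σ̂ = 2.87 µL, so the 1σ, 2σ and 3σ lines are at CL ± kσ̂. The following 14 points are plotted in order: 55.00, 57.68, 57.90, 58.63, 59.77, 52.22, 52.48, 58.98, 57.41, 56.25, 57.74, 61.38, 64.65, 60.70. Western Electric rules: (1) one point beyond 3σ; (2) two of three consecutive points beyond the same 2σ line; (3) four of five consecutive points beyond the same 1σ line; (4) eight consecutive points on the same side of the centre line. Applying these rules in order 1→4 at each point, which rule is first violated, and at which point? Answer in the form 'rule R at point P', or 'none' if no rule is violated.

Zone of each point (C = within 1σ̂, B = 1σ̂–2σ̂, A = 2σ̂–3σ̂, * = beyond 3σ̂; sign = side of CL): 1:-B, 2:-C, 3:-C, 4:-C, 5:+C, 6:-A, 7:-A, 8:-C, 9:-C, 10:-B, 11:-C, 12:+C, 13:+B, 14:+C
Rule 2 (two of three consecutive points beyond the same 2σ limit) is satisfied at point 7.

rule 2 at point 7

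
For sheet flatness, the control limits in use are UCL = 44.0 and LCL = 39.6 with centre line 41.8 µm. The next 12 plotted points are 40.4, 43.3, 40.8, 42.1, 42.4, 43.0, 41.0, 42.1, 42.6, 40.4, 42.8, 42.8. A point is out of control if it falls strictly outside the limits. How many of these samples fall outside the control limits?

All 12 points lie within [39.6, 44.0].

0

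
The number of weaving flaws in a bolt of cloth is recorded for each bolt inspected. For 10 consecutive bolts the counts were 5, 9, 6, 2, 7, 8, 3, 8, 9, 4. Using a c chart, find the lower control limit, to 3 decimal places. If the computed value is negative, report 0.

c̄ = (5 + 9 + 6 + 2 + 7 + 8 + 3 + 8 + 9 + 4) / 10 = 61 / 10 = 6.1000
LCL = c̄ − 3√c̄ = 6.1000 − 3 × 2.4698 = -1.3095 → 0 (cannot be negative)

0.000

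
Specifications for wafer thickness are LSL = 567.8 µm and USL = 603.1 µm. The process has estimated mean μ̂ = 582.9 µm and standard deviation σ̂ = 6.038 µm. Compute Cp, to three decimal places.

0.974

Cp = (USL − LSL) / (6σ̂) = (603.1 − 567.8) / (6 × 6.038) = 35.3000 / 36.2280 = 0.9744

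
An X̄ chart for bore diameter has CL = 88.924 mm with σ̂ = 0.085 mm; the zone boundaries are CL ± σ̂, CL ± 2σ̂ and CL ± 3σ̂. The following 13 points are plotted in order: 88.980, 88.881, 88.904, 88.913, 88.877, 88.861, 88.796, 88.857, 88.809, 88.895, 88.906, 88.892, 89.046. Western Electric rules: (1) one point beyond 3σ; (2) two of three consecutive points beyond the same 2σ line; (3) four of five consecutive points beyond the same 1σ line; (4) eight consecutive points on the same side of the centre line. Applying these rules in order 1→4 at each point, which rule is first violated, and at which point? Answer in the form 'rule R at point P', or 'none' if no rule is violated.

Zone of each point (C = within 1σ̂, B = 1σ̂–2σ̂, A = 2σ̂–3σ̂, * = beyond 3σ̂; sign = side of CL): 1:+C, 2:-C, 3:-C, 4:-C, 5:-C, 6:-C, 7:-B, 8:-C, 9:-B, 10:-C, 11:-C, 12:-C, 13:+B
Rule 4 (eight consecutive points on the same side of the centre line) is satisfied at point 9.

rule 4 at point 9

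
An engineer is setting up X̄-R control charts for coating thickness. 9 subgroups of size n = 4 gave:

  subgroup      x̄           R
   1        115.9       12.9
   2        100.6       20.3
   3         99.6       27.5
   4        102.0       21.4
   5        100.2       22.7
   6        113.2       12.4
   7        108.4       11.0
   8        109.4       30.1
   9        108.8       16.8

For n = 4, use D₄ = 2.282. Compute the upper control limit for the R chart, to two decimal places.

R̄ = (12.9 + 20.3 + 27.5 + 21.4 + 22.7 + 12.4 + 11.0 + 30.1 + 16.8) / 9 = 175.1000 / 9 = 19.4556
UCL_R = D₄·R̄ = 2.282 × 19.4556 = 44.3976

44.40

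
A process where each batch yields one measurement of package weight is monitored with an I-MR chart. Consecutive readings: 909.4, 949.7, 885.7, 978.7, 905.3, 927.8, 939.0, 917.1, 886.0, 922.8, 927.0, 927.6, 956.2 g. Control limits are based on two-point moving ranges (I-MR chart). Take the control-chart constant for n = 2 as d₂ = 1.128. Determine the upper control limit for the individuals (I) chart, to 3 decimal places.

1020.331

X̄ = (909.4 + 949.7 + 885.7 + 978.7 + 905.3 + 927.8 + 939.0 + 917.1 + 886.0 + 922.8 + 927.0 + 927.6 + 956.2) / 13 = 925.5615
Moving ranges: 40.3, 64.0, 93.0, 73.4, 22.5, 11.2, 21.9, 31.1, 36.8, 4.2, 0.6, 28.6; M̄R̄ = 427.6000 / 12 = 35.6333
UCL = X̄ + 3·M̄R̄/d₂ = 925.5615 + 3 × 35.6333 / 1.128 = 1020.3310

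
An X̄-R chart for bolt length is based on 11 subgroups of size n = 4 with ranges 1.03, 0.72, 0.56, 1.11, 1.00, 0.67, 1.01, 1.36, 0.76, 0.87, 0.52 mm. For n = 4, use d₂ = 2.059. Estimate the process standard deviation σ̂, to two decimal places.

R̄ = (1.03 + 0.72 + 0.56 + 1.11 + 1.00 + 0.67 + 1.01 + 1.36 + 0.76 + 0.87 + 0.52) / 11 = 0.8736
σ̂ = R̄ / d₂ = 0.8736 / 2.059 = 0.4243

0.42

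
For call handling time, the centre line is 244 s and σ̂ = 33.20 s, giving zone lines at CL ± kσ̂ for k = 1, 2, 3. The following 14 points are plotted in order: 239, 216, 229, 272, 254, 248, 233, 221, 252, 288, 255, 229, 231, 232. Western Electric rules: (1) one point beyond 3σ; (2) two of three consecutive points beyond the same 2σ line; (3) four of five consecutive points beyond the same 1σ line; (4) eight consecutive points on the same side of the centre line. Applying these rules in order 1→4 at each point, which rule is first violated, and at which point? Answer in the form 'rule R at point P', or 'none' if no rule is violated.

none

Zone of each point (C = within 1σ̂, B = 1σ̂–2σ̂, A = 2σ̂–3σ̂, * = beyond 3σ̂; sign = side of CL): 1:-C, 2:-C, 3:-C, 4:+C, 5:+C, 6:+C, 7:-C, 8:-C, 9:+C, 10:+B, 11:+C, 12:-C, 13:-C, 14:-C
No rule fires across all 14 points.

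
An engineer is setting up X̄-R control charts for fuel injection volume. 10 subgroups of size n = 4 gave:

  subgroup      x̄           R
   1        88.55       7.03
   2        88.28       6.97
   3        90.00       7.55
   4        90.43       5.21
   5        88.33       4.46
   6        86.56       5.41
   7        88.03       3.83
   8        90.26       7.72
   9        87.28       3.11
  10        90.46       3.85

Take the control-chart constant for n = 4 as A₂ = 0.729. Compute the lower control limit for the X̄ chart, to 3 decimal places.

84.798

X̄̄ = (88.55 + 88.28 + 90.00 + 90.43 + 88.33 + 86.56 + 88.03 + 90.26 + 87.28 + 90.46) / 10 = 888.1800 / 10 = 88.8180
R̄ = (7.03 + 6.97 + 7.55 + 5.21 + 4.46 + 5.41 + 3.83 + 7.72 + 3.11 + 3.85) / 10 = 55.1400 / 10 = 5.5140
LCL = X̄̄ − A₂·R̄ = 88.8180 − 0.729 × 5.5140 = 84.7983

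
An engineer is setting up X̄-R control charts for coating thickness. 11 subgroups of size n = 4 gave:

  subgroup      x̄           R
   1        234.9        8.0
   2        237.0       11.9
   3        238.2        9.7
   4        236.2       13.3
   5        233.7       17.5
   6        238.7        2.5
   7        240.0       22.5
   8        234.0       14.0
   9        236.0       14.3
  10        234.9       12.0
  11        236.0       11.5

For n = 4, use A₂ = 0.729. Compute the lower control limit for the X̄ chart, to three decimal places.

X̄̄ = (234.9 + 237.0 + 238.2 + 236.2 + 233.7 + 238.7 + 240.0 + 234.0 + 236.0 + 234.9 + 236.0) / 11 = 2599.6000 / 11 = 236.3273
R̄ = (8.0 + 11.9 + 9.7 + 13.3 + 17.5 + 2.5 + 22.5 + 14.0 + 14.3 + 12.0 + 11.5) / 11 = 137.2000 / 11 = 12.4727
LCL = X̄̄ − A₂·R̄ = 236.3273 − 0.729 × 12.4727 = 227.2347

227.235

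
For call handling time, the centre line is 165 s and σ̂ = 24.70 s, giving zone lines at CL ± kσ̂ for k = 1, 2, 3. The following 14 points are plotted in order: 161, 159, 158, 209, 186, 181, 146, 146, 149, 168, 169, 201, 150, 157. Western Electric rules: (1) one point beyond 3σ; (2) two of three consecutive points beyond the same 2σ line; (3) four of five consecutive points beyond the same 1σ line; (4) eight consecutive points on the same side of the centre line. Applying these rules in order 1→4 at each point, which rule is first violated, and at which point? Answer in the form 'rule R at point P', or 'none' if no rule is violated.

none

Zone of each point (C = within 1σ̂, B = 1σ̂–2σ̂, A = 2σ̂–3σ̂, * = beyond 3σ̂; sign = side of CL): 1:-C, 2:-C, 3:-C, 4:+B, 5:+C, 6:+C, 7:-C, 8:-C, 9:-C, 10:+C, 11:+C, 12:+B, 13:-C, 14:-C
No rule fires across all 14 points.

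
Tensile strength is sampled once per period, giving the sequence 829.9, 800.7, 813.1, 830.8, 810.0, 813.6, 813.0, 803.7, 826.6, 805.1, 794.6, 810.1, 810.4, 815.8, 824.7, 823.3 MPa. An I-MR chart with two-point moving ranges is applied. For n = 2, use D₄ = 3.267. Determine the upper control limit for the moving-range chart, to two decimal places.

39.20

Moving ranges: 29.2, 12.4, 17.7, 20.8, 3.6, 0.6, 9.3, 22.9, 21.5, 10.5, 15.5, 0.3, 5.4, 8.9, 1.4; M̄R̄ = 180.0000 / 15 = 12.0000
UCL_MR = D₄·M̄R̄ = 3.267 × 12.0000 = 39.2040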